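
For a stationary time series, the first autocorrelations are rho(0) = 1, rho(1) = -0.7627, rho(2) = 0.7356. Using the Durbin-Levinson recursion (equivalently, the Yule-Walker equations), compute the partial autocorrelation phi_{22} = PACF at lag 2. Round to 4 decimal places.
\phi_{22} = 0.3679

The PACF at lag k is phi_{kk}, the last component of the solution
to the Yule-Walker system G_k phi = r_k where
  (G_k)_{ij} = rho(|i - j|), (r_k)_i = rho(i), i,j = 1..k.
Equivalently, Durbin-Levinson gives phi_{kk} iteratively:
  phi_{11} = rho(1)
  phi_{kk} = [rho(k) - sum_{j=1..k-1} phi_{k-1,j} rho(k-j)]
            / [1 - sum_{j=1..k-1} phi_{k-1,j} rho(j)],
  phi_{k,j} = phi_{k-1,j} - phi_{kk} phi_{k-1,k-j},  j = 1..k-1.
Step k = 1:
  phi_11 = rho(1) = -0.7627.
Step k = 2:
  phi_22 = [rho(2) - phi_11 rho(1)] / [1 - phi_11 rho(1)] = [0.7356 - (-0.7627)(-0.7627)] / [1 - (-0.7627)(-0.7627)]
         = 0.15388871 / 0.41828871 = 0.3679.
Therefore phi_{22} = 0.3679.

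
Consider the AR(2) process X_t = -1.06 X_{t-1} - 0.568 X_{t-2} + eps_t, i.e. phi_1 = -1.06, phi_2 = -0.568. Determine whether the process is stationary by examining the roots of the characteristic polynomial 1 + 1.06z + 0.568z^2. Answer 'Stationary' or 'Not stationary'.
\text{Stationary}

The AR(p) characteristic polynomial is P(z) = 1 + 1.06z + 0.568z^2.
Stationarity requires all roots to lie outside the unit circle, i.e. |z| > 1 for every root.
Set 1 + (1.06) z + (0.568) z^2 = 0, i.e. a z^2 + b z + c = 0 with a = 0.568, b = 1.06, c = 1.
Discriminant D = b^2 - 4ac = (1.06)^2 - 4*(0.568)*1 = 1.1236 - (2.272) = -1.1484.
D < 0, so the roots are the complex-conjugate pair z = (-b +/- i sqrt(-D)) / (2a) = -0.9331 +/- 0.9433i.
For a conjugate pair |z|^2 = z * conj(z) = (product of roots) = c/a = 1/(0.568) = 1.760563, so |z| = sqrt(1.760563) = 1.3269 for both roots.
Moduli of all roots: 1.3269, 1.3269.
All moduli strictly greater than 1? Yes.
Verdict: Stationary.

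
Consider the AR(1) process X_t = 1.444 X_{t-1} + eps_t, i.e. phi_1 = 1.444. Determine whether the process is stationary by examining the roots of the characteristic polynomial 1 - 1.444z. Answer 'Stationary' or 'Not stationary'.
\text{Not stationary}

The AR(p) characteristic polynomial is P(z) = 1 - 1.444z.
Stationarity requires all roots to lie outside the unit circle, i.e. |z| > 1 for every root.
This is linear in z: 1 + (-1.444) z = 0  =>  z = -1/(-1.444) = 0.692521,  |z| = 0.692521.
Moduli of all roots: 0.6925.
All moduli strictly greater than 1? No.
Verdict: Not stationary.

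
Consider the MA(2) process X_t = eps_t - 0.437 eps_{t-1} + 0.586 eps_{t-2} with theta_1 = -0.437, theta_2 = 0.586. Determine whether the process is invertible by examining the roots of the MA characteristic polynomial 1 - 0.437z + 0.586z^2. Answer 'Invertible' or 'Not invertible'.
\text{Invertible}

The MA(q) characteristic polynomial is P(z) = 1 - 0.437z + 0.586z^2.
Invertibility requires all roots to lie outside the unit circle, i.e. |z| > 1 for every root.
Set 1 + (-0.437) z + (0.586) z^2 = 0, i.e. a z^2 + b z + c = 0 with a = 0.586, b = -0.437, c = 1.
Discriminant D = b^2 - 4ac = (-0.437)^2 - 4*(0.586)*1 = 0.190969 - (2.344) = -2.153031.
D < 0, so the roots are the complex-conjugate pair z = (-b +/- i sqrt(-D)) / (2a) = 0.3729 +/- 1.252i.
For a conjugate pair |z|^2 = z * conj(z) = (product of roots) = c/a = 1/(0.586) = 1.706485, so |z| = sqrt(1.706485) = 1.3063 for both roots.
Moduli of all roots: 1.3063, 1.3063.
All moduli strictly greater than 1? Yes.
Verdict: Invertible.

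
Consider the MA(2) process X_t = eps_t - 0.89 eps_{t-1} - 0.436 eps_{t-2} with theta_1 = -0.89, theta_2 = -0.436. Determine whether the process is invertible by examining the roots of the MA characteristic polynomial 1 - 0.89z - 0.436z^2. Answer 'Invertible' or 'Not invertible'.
\text{Not invertible}

The MA(q) characteristic polynomial is P(z) = 1 - 0.89z - 0.436z^2.
Invertibility requires all roots to lie outside the unit circle, i.e. |z| > 1 for every root.
Set 1 + (-0.89) z + (-0.436) z^2 = 0, i.e. a z^2 + b z + c = 0 with a = -0.436, b = -0.89, c = 1.
Discriminant D = b^2 - 4ac = (-0.89)^2 - 4*(-0.436)*1 = 0.7921 - (-1.744) = 2.5361.
D >= 0, so the roots are real: z = (-b +/- sqrt(D)) / (2a) = (0.89 +/- 1.592514) / (-0.872).
  z_1 = (0.89 + 1.592514) / (-0.872) = -2.8469,   |z_1| = 2.8469.
  z_2 = (0.89 - 1.592514) / (-0.872) = 0.8056,   |z_2| = 0.8056.
Moduli of all roots: 2.8469, 0.8056.
All moduli strictly greater than 1? No.
Verdict: Not invertible.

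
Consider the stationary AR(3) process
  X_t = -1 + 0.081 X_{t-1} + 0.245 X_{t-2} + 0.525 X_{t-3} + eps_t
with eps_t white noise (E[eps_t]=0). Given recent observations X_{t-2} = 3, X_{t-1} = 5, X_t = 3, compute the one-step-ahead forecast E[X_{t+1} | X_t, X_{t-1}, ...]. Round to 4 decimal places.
E[X_{t+1} \mid \mathcal F_t] = 2.0430

For an AR(p) model X_t = c + sum_i phi_i X_{t-i} + eps_t, the
one-step-ahead conditional mean is
  E[X_{t+1} | X_t, ...] = c + sum_i phi_i X_{t+1-i}.
Substitute known values:
  E[X_{t+1} | ...] = -1 + (0.081) * (3) + (0.245) * (5) + (0.525) * (3)
                   = 2.0430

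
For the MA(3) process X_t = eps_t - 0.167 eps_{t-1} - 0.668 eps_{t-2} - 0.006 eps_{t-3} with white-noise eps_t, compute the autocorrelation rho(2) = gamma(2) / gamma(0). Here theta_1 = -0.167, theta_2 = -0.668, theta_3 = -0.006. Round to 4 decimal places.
\rho(2) = -0.4525

For an MA(q) process with theta_0 = 1, the autocovariance is
  gamma(k) = sigma^2 * sum_{i=0..q-k} theta_i * theta_{i+k},
and rho(k) = gamma(k) / gamma(0). Sigma^2 cancels.
  numerator   = (1)*(-0.668) + (-0.167)*(-0.006) = -0.666998.
  denominator = (1)^2 + (-0.167)^2 + (-0.668)^2 + (-0.006)^2 = 1.474149.
  rho(2) = -0.666998 / 1.474149 = -0.4525.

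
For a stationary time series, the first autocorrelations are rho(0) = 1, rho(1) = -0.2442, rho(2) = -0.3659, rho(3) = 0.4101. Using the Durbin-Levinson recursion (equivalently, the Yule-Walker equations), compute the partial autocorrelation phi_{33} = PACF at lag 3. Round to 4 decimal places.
\phi_{33} = 0.2271

The PACF at lag k is phi_{kk}, the last component of the solution
to the Yule-Walker system G_k phi = r_k where
  (G_k)_{ij} = rho(|i - j|), (r_k)_i = rho(i), i,j = 1..k.
Equivalently, Durbin-Levinson gives phi_{kk} iteratively:
  phi_{11} = rho(1)
  phi_{kk} = [rho(k) - sum_{j=1..k-1} phi_{k-1,j} rho(k-j)]
            / [1 - sum_{j=1..k-1} phi_{k-1,j} rho(j)],
  phi_{k,j} = phi_{k-1,j} - phi_{kk} phi_{k-1,k-j},  j = 1..k-1.
Step k = 1:
  phi_11 = rho(1) = -0.2442.
Step k = 2:
  phi_22 = [rho(2) - phi_11 rho(1)] / [1 - phi_11 rho(1)] = [-0.3659 - (-0.2442)(-0.2442)] / [1 - (-0.2442)(-0.2442)]
         = -0.42553364 / 0.94036636 = -0.452519.
  Update: phi_21 = phi_11 - phi_22 phi_11 = -0.2442 - (-0.452519)(-0.2442) = -0.354705.
Step k = 3:
  phi_33 = [rho(3) - phi_21 rho(2) - phi_22 rho(1)] / [1 - phi_21 rho(1) - phi_22 rho(2)]
    numerator   = 0.4101 - (-0.354705)(-0.3659) - (-0.452519)(-0.2442) = 0.16980825
    denominator = 1 - (-0.354705)(-0.2442) - (-0.452519)(-0.3659) = 0.7478043
  phi_33 = 0.16980825 / 0.7478043 = 0.2271.
Therefore phi_{33} = 0.2271.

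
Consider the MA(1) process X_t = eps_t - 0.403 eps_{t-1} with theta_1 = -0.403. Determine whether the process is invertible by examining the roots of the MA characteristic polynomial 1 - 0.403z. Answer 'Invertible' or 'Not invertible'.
\text{Invertible}

The MA(q) characteristic polynomial is P(z) = 1 - 0.403z.
Invertibility requires all roots to lie outside the unit circle, i.e. |z| > 1 for every root.
This is linear in z: 1 + (-0.403) z = 0  =>  z = -1/(-0.403) = 2.48139,  |z| = 2.48139.
Moduli of all roots: 2.4814.
All moduli strictly greater than 1? Yes.
Verdict: Invertible.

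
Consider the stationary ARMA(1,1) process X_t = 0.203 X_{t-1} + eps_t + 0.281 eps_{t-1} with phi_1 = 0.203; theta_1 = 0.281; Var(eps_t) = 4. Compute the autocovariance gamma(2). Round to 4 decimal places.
\gamma(2) = 0.4333

Multiply the model equation by X_{t-k} and take expectations. With theta_0 = psi_0 = 1 and psi_j the MA(infinity) weights, this gives
  gamma(k) - sum_i phi_i gamma(k-i) = c_k,
  c_k = sigma^2 * sum_{j=k..q} theta_j psi_{j-k}   (c_k = 0 for k > q),
using gamma(-m) = gamma(m).
psi-weights needed (psi_j = theta_j + sum_i phi_i psi_{j-i}):
  psi_1 = theta_1 + phi_1 = 0.281 + (0.203) = 0.484
Right-hand sides:
  c_0 = sigma^2 (1 + theta_1 psi_1) = 4 * (1 + (0.281)(0.484)) = 4 * 1.136004 = 4.544016
  c_1 = sigma^2 theta_1 = 4 * (0.281) = 1.124
  c_2 = 0
Equations for k = 0 and k = 1 (AR order 1):
  gamma(0) = phi_1 gamma(1) + c_0
  gamma(1) = phi_1 gamma(0) + c_1
Substituting the second into the first: gamma(0) (1 - phi_1^2) = c_0 + phi_1 c_1, so
  gamma(0) = (c_0 + phi_1 c_1) / (1 - phi_1^2) = (4.544016 + (0.203)(1.124)) / (1 - (0.203)^2) = 4.772188 / 0.958791 = 4.977297.
  gamma(1) = phi_1 gamma(0) + c_1 = (0.203)(4.977297) + (1.124) = 2.134391.
For k = 2 (> q): gamma(2) = phi_1 gamma(1) = (0.203)(2.134391) = 0.433281.
Therefore gamma(2) = 0.4333 (to 4 decimal places).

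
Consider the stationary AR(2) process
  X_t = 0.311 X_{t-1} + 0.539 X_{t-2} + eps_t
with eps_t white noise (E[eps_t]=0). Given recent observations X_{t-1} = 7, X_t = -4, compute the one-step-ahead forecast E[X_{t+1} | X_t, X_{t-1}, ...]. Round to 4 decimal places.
E[X_{t+1} \mid \mathcal F_t] = 2.5290

For an AR(p) model X_t = c + sum_i phi_i X_{t-i} + eps_t, the
one-step-ahead conditional mean is
  E[X_{t+1} | X_t, ...] = c + sum_i phi_i X_{t+1-i}.
Substitute known values:
  E[X_{t+1} | ...] = (0.311) * (-4) + (0.539) * (7)
                   = 2.5290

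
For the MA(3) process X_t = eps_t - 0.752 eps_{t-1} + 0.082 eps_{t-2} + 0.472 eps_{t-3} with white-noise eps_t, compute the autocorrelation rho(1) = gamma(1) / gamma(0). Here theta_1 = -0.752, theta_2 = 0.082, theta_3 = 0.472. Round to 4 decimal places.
\rho(1) = -0.4317

For an MA(q) process with theta_0 = 1, the autocovariance is
  gamma(k) = sigma^2 * sum_{i=0..q-k} theta_i * theta_{i+k},
and rho(k) = gamma(k) / gamma(0). Sigma^2 cancels.
  numerator   = (1)*(-0.752) + (-0.752)*(0.082) + (0.082)*(0.472) = -0.77496.
  denominator = (1)^2 + (-0.752)^2 + (0.082)^2 + (0.472)^2 = 1.795012.
  rho(1) = -0.77496 / 1.795012 = -0.4317.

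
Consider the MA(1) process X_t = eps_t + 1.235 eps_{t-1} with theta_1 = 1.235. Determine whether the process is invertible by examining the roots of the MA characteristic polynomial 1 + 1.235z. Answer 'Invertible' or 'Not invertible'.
\text{Not invertible}

The MA(q) characteristic polynomial is P(z) = 1 + 1.235z.
Invertibility requires all roots to lie outside the unit circle, i.e. |z| > 1 for every root.
This is linear in z: 1 + (1.235) z = 0  =>  z = -1/(1.235) = -0.809717,  |z| = 0.809717.
Moduli of all roots: 0.8097.
All moduli strictly greater than 1? No.
Verdict: Not invertible.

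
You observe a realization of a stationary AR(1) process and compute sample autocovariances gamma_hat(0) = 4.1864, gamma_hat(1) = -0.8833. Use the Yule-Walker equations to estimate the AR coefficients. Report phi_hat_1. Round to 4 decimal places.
\hat\phi_{1} = -0.2110

The Yule-Walker equations for an AR(p) process read, in matrix form,
  Gamma_p phi = r_p,   with   (Gamma_p)_{ij} = gamma(|i - j|),
                       (r_p)_i = gamma(i),   i,j = 1..p.
Substitute the sample gammas (Toeplitz matrix and right-hand side of size 1):
  Gamma_p = [[4.1864]]
  r_p     = [-0.8833]
With p = 1 this is the single equation gamma(0) phi_1 = gamma(1):
  phi_hat_1 = gamma(1) / gamma(0) = -0.8833 / 4.1864 = -0.2110.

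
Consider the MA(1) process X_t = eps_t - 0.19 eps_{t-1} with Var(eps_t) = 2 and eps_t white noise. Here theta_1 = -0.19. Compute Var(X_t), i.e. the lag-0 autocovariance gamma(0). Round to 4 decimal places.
\gamma(0) = 2.0722

For an MA(q) process X_t = eps_t + sum_i theta_i eps_{t-i} with
Var(eps_t) = sigma^2, the variance is
  gamma(0) = sigma^2 * (1 + sum_i theta_i^2).
  sum_i theta_i^2 = (-0.19)^2 = 0.0361.
  gamma(0) = 2 * (1 + 0.0361) = 2 * 1.0361 = 2.0722.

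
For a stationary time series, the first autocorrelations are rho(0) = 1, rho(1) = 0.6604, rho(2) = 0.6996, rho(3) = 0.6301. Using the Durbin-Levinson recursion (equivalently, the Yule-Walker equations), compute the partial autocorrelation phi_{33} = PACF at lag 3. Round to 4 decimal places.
\phi_{33} = 0.1710

The PACF at lag k is phi_{kk}, the last component of the solution
to the Yule-Walker system G_k phi = r_k where
  (G_k)_{ij} = rho(|i - j|), (r_k)_i = rho(i), i,j = 1..k.
Equivalently, Durbin-Levinson gives phi_{kk} iteratively:
  phi_{11} = rho(1)
  phi_{kk} = [rho(k) - sum_{j=1..k-1} phi_{k-1,j} rho(k-j)]
            / [1 - sum_{j=1..k-1} phi_{k-1,j} rho(j)],
  phi_{k,j} = phi_{k-1,j} - phi_{kk} phi_{k-1,k-j},  j = 1..k-1.
Step k = 1:
  phi_11 = rho(1) = 0.6604.
Step k = 2:
  phi_22 = [rho(2) - phi_11 rho(1)] / [1 - phi_11 rho(1)] = [0.6996 - (0.6604)(0.6604)] / [1 - (0.6604)(0.6604)]
         = 0.26347184 / 0.56387184 = 0.467255.
  Update: phi_21 = phi_11 - phi_22 phi_11 = 0.6604 - (0.467255)(0.6604) = 0.351825.
Step k = 3:
  phi_33 = [rho(3) - phi_21 rho(2) - phi_22 rho(1)] / [1 - phi_21 rho(1) - phi_22 rho(2)]
    numerator   = 0.6301 - (0.351825)(0.6996) - (0.467255)(0.6604) = 0.0753882
    denominator = 1 - (0.351825)(0.6604) - (0.467255)(0.6996) = 0.44076335
  phi_33 = 0.0753882 / 0.44076335 = 0.171.
Therefore phi_{33} = 0.1710.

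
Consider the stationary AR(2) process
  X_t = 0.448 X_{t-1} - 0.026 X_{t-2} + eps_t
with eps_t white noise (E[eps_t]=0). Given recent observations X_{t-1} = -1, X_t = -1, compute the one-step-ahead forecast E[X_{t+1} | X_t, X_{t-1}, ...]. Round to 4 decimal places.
E[X_{t+1} \mid \mathcal F_t] = -0.4220

For an AR(p) model X_t = c + sum_i phi_i X_{t-i} + eps_t, the
one-step-ahead conditional mean is
  E[X_{t+1} | X_t, ...] = c + sum_i phi_i X_{t+1-i}.
Substitute known values:
  E[X_{t+1} | ...] = (0.448) * (-1) + (-0.026) * (-1)
                   = -0.4220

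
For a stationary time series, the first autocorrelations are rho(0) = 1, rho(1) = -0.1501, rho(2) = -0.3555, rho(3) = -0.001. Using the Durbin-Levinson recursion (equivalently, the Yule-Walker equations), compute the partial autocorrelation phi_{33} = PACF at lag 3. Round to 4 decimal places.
\phi_{33} = -0.1601

The PACF at lag k is phi_{kk}, the last component of the solution
to the Yule-Walker system G_k phi = r_k where
  (G_k)_{ij} = rho(|i - j|), (r_k)_i = rho(i), i,j = 1..k.
Equivalently, Durbin-Levinson gives phi_{kk} iteratively:
  phi_{11} = rho(1)
  phi_{kk} = [rho(k) - sum_{j=1..k-1} phi_{k-1,j} rho(k-j)]
            / [1 - sum_{j=1..k-1} phi_{k-1,j} rho(j)],
  phi_{k,j} = phi_{k-1,j} - phi_{kk} phi_{k-1,k-j},  j = 1..k-1.
Step k = 1:
  phi_11 = rho(1) = -0.1501.
Step k = 2:
  phi_22 = [rho(2) - phi_11 rho(1)] / [1 - phi_11 rho(1)] = [-0.3555 - (-0.1501)(-0.1501)] / [1 - (-0.1501)(-0.1501)]
         = -0.37803001 / 0.97746999 = -0.386743.
  Update: phi_21 = phi_11 - phi_22 phi_11 = -0.1501 - (-0.386743)(-0.1501) = -0.20815.
Step k = 3:
  phi_33 = [rho(3) - phi_21 rho(2) - phi_22 rho(1)] / [1 - phi_21 rho(1) - phi_22 rho(2)]
    numerator   = -0.001 - (-0.20815)(-0.3555) - (-0.386743)(-0.1501) = -0.13304756
    denominator = 1 - (-0.20815)(-0.1501) - (-0.386743)(-0.3555) = 0.8312694
  phi_33 = -0.13304756 / 0.8312694 = -0.1601.
Therefore phi_{33} = -0.1601.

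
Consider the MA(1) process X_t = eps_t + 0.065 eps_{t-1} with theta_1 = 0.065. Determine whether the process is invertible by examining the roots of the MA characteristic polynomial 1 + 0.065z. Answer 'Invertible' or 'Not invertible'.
\text{Invertible}

The MA(q) characteristic polynomial is P(z) = 1 + 0.065z.
Invertibility requires all roots to lie outside the unit circle, i.e. |z| > 1 for every root.
This is linear in z: 1 + (0.065) z = 0  =>  z = -1/(0.065) = -15.384615,  |z| = 15.384615.
Moduli of all roots: 15.3846.
All moduli strictly greater than 1? Yes.
Verdict: Invertible.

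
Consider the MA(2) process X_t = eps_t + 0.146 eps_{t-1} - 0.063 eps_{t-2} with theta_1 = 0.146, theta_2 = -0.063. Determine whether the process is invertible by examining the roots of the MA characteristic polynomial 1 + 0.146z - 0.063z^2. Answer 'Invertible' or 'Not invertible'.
\text{Invertible}

The MA(q) characteristic polynomial is P(z) = 1 + 0.146z - 0.063z^2.
Invertibility requires all roots to lie outside the unit circle, i.e. |z| > 1 for every root.
Set 1 + (0.146) z + (-0.063) z^2 = 0, i.e. a z^2 + b z + c = 0 with a = -0.063, b = 0.146, c = 1.
Discriminant D = b^2 - 4ac = (0.146)^2 - 4*(-0.063)*1 = 0.021316 - (-0.252) = 0.273316.
D >= 0, so the roots are real: z = (-b +/- sqrt(D)) / (2a) = (-0.146 +/- 0.522796) / (-0.126).
  z_1 = (-0.146 + 0.522796) / (-0.126) = -2.9904,   |z_1| = 2.9904.
  z_2 = (-0.146 - 0.522796) / (-0.126) = 5.3079,   |z_2| = 5.3079.
Moduli of all roots: 2.9904, 5.3079.
All moduli strictly greater than 1? Yes.
Verdict: Invertible.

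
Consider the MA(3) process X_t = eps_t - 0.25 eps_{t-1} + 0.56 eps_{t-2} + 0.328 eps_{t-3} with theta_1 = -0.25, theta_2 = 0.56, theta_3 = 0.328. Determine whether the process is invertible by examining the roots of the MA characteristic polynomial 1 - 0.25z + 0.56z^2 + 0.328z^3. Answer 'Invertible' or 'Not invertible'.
\text{Invertible}

The MA(q) characteristic polynomial is P(z) = 1 - 0.25z + 0.56z^2 + 0.328z^3.
Invertibility requires all roots to lie outside the unit circle, i.e. |z| > 1 for every root.
Degree 3: look for a simple real root z0 first, then factor out (1 - z/z0) and solve the remaining quadratic.
Testing z0 = -2.5: P(-2.5) = 1 + (-0.25)(-2.5) + (0.56)(-2.5)^2 + (0.328)(-2.5)^3
  = 1 + (0.625) + (3.5) + (-5.125) = 0.  So z_0 = -2.5 is a root, |z_0| = 2.5.
Divide out the factor (1 + 0.4 z) = (1 - z/z0) (since 1/z0 = -0.4):
  P(z) = (1 + 0.4 z)(1 + (-0.65) z + (0.82) z^2)
  [check: z-coef -0.65 - (-0.4) = -0.25; z^2-coef 0.82 - (-0.4)(-0.65) = 0.56; z^3-coef -(-0.4)(0.82) = 0.328.]
Remaining roots from the quadratic factor 1 + (-0.65) z + (0.82) z^2:
  Set 1 + (-0.65) z + (0.82) z^2 = 0, i.e. a z^2 + b z + c = 0 with a = 0.82, b = -0.65, c = 1.
  Discriminant D = b^2 - 4ac = (-0.65)^2 - 4*(0.82)*1 = 0.4225 - (3.28) = -2.8575.
  D < 0, so the roots are the complex-conjugate pair z = (-b +/- i sqrt(-D)) / (2a) = 0.3963 +/- 1.0307i.
  For a conjugate pair |z|^2 = z * conj(z) = (product of roots) = c/a = 1/(0.82) = 1.219512, so |z| = sqrt(1.219512) = 1.1043 for both roots.
Moduli of all roots: 2.5000, 1.1043, 1.1043.
All moduli strictly greater than 1? Yes.
Verdict: Invertible.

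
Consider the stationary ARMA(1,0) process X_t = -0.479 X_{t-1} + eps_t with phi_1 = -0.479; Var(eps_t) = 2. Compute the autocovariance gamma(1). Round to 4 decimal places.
\gamma(1) = -1.2433

Multiply the model equation by X_{t-k} and take expectations. With theta_0 = psi_0 = 1 and psi_j the MA(infinity) weights, this gives
  gamma(k) - sum_i phi_i gamma(k-i) = c_k,
  c_k = sigma^2 * sum_{j=k..q} theta_j psi_{j-k}   (c_k = 0 for k > q),
using gamma(-m) = gamma(m).
Pure AR (q = 0): c_0 = sigma^2 = 2, c_k = 0 for k >= 1.
Equations for k = 0 and k = 1 (AR order 1):
  gamma(0) = phi_1 gamma(1) + c_0
  gamma(1) = phi_1 gamma(0) + c_1
Substituting the second into the first: gamma(0) (1 - phi_1^2) = c_0 + phi_1 c_1, so
  gamma(0) = c_0 / (1 - phi_1^2) = 2 / (1 - (-0.479)^2) = 2 / 0.770559 = 2.595518.
  gamma(1) = phi_1 gamma(0) = (-0.479)(2.595518) = -1.243253.
Therefore gamma(1) = -1.2433 (to 4 decimal places).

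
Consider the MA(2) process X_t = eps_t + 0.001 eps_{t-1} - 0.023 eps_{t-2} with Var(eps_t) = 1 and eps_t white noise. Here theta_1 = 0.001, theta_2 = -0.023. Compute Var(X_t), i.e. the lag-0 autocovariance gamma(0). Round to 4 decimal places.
\gamma(0) = 1.0005

For an MA(q) process X_t = eps_t + sum_i theta_i eps_{t-i} with
Var(eps_t) = sigma^2, the variance is
  gamma(0) = sigma^2 * (1 + sum_i theta_i^2).
  sum_i theta_i^2 = (0.001)^2 + (-0.023)^2 = 0.000001 + 0.000529 = 0.00053.
  gamma(0) = 1 * (1 + 0.00053) = 1 * 1.00053 = 1.00053, which rounds to 1.0005.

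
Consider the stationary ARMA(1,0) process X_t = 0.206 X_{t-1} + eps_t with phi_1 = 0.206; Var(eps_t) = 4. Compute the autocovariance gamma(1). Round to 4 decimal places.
\gamma(1) = 0.8605

Multiply the model equation by X_{t-k} and take expectations. With theta_0 = psi_0 = 1 and psi_j the MA(infinity) weights, this gives
  gamma(k) - sum_i phi_i gamma(k-i) = c_k,
  c_k = sigma^2 * sum_{j=k..q} theta_j psi_{j-k}   (c_k = 0 for k > q),
using gamma(-m) = gamma(m).
Pure AR (q = 0): c_0 = sigma^2 = 4, c_k = 0 for k >= 1.
Equations for k = 0 and k = 1 (AR order 1):
  gamma(0) = phi_1 gamma(1) + c_0
  gamma(1) = phi_1 gamma(0) + c_1
Substituting the second into the first: gamma(0) (1 - phi_1^2) = c_0 + phi_1 c_1, so
  gamma(0) = c_0 / (1 - phi_1^2) = 4 / (1 - (0.206)^2) = 4 / 0.957564 = 4.177266.
  gamma(1) = phi_1 gamma(0) = (0.206)(4.177266) = 0.860517.
Therefore gamma(1) = 0.8605 (to 4 decimal places).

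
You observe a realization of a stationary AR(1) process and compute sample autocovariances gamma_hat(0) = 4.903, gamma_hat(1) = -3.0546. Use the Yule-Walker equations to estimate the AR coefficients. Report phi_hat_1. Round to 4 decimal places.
\hat\phi_{1} = -0.6230

The Yule-Walker equations for an AR(p) process read, in matrix form,
  Gamma_p phi = r_p,   with   (Gamma_p)_{ij} = gamma(|i - j|),
                       (r_p)_i = gamma(i),   i,j = 1..p.
Substitute the sample gammas (Toeplitz matrix and right-hand side of size 1):
  Gamma_p = [[4.903]]
  r_p     = [-3.0546]
With p = 1 this is the single equation gamma(0) phi_1 = gamma(1):
  phi_hat_1 = gamma(1) / gamma(0) = -3.0546 / 4.903 = -0.6230.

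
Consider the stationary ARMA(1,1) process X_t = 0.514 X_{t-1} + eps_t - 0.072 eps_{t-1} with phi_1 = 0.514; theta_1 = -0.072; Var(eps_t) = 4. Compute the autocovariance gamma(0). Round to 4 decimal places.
\gamma(0) = 5.0620

Multiply the model equation by X_{t-k} and take expectations. With theta_0 = psi_0 = 1 and psi_j the MA(infinity) weights, this gives
  gamma(k) - sum_i phi_i gamma(k-i) = c_k,
  c_k = sigma^2 * sum_{j=k..q} theta_j psi_{j-k}   (c_k = 0 for k > q),
using gamma(-m) = gamma(m).
psi-weights needed (psi_j = theta_j + sum_i phi_i psi_{j-i}):
  psi_1 = theta_1 + phi_1 = -0.072 + (0.514) = 0.442
Right-hand sides:
  c_0 = sigma^2 (1 + theta_1 psi_1) = 4 * (1 + (-0.072)(0.442)) = 4 * 0.968176 = 3.872704
  c_1 = sigma^2 theta_1 = 4 * (-0.072) = -0.288
  c_2 = 0
Equations for k = 0 and k = 1 (AR order 1):
  gamma(0) = phi_1 gamma(1) + c_0
  gamma(1) = phi_1 gamma(0) + c_1
Substituting the second into the first: gamma(0) (1 - phi_1^2) = c_0 + phi_1 c_1, so
  gamma(0) = (c_0 + phi_1 c_1) / (1 - phi_1^2) = (3.872704 + (0.514)(-0.288)) / (1 - (0.514)^2) = 3.724672 / 0.735804 = 5.062044.
Therefore gamma(0) = 5.0620 (to 4 decimal places).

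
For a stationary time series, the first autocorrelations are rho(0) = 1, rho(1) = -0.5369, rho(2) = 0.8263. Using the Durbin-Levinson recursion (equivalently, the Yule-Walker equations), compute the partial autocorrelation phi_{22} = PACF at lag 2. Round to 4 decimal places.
\phi_{22} = 0.7559

The PACF at lag k is phi_{kk}, the last component of the solution
to the Yule-Walker system G_k phi = r_k where
  (G_k)_{ij} = rho(|i - j|), (r_k)_i = rho(i), i,j = 1..k.
Equivalently, Durbin-Levinson gives phi_{kk} iteratively:
  phi_{11} = rho(1)
  phi_{kk} = [rho(k) - sum_{j=1..k-1} phi_{k-1,j} rho(k-j)]
            / [1 - sum_{j=1..k-1} phi_{k-1,j} rho(j)],
  phi_{k,j} = phi_{k-1,j} - phi_{kk} phi_{k-1,k-j},  j = 1..k-1.
Step k = 1:
  phi_11 = rho(1) = -0.5369.
Step k = 2:
  phi_22 = [rho(2) - phi_11 rho(1)] / [1 - phi_11 rho(1)] = [0.8263 - (-0.5369)(-0.5369)] / [1 - (-0.5369)(-0.5369)]
         = 0.53803839 / 0.71173839 = 0.7559.
Therefore phi_{22} = 0.7559.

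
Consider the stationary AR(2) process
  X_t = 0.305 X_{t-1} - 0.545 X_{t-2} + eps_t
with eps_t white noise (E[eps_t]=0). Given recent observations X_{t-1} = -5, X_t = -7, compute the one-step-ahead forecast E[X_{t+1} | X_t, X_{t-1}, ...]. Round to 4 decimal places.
E[X_{t+1} \mid \mathcal F_t] = 0.5900

For an AR(p) model X_t = c + sum_i phi_i X_{t-i} + eps_t, the
one-step-ahead conditional mean is
  E[X_{t+1} | X_t, ...] = c + sum_i phi_i X_{t+1-i}.
Substitute known values:
  E[X_{t+1} | ...] = (0.305) * (-7) + (-0.545) * (-5)
                   = 0.5900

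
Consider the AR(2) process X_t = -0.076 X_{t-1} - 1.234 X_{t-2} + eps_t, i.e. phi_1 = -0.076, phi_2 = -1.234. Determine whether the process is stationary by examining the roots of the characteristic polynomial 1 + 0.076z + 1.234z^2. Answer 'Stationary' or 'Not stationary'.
\text{Not stationary}

The AR(p) characteristic polynomial is P(z) = 1 + 0.076z + 1.234z^2.
Stationarity requires all roots to lie outside the unit circle, i.e. |z| > 1 for every root.
Set 1 + (0.076) z + (1.234) z^2 = 0, i.e. a z^2 + b z + c = 0 with a = 1.234, b = 0.076, c = 1.
Discriminant D = b^2 - 4ac = (0.076)^2 - 4*(1.234)*1 = 0.005776 - (4.936) = -4.930224.
D < 0, so the roots are the complex-conjugate pair z = (-b +/- i sqrt(-D)) / (2a) = -0.0308 +/- 0.8997i.
For a conjugate pair |z|^2 = z * conj(z) = (product of roots) = c/a = 1/(1.234) = 0.810373, so |z| = sqrt(0.810373) = 0.9002 for both roots.
Moduli of all roots: 0.9002, 0.9002.
All moduli strictly greater than 1? No.
Verdict: Not stationary.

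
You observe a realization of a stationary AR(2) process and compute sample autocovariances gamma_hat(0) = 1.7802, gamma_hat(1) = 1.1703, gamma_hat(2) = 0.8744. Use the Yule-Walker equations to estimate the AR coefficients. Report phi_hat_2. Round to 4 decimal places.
\hat\phi_{2} = 0.1039

The Yule-Walker equations for an AR(p) process read, in matrix form,
  Gamma_p phi = r_p,   with   (Gamma_p)_{ij} = gamma(|i - j|),
                       (r_p)_i = gamma(i),   i,j = 1..p.
Substitute the sample gammas (Toeplitz matrix and right-hand side of size 2):
  Gamma_p = [[1.7802, 1.1703], [1.1703, 1.7802]]
  r_p     = [1.1703, 0.8744]
Written out:
  1.7802 phi_1 + 1.1703 phi_2 = 1.1703
  1.1703 phi_1 + 1.7802 phi_2 = 0.8744
Solve by Cramer's rule:
  det = gamma(0)^2 - gamma(1)^2 = (1.7802)^2 - (1.1703)^2 = 3.16911204 - 1.36960209 = 1.79950995
  phi_hat_1 = [gamma(1) gamma(0) - gamma(1) gamma(2)] / det = [(1.1703)(1.7802) - (1.1703)(0.8744)] / 1.79950995 = 1.06005774 / 1.79950995 = 0.5891
  phi_hat_2 = [gamma(0) gamma(2) - gamma(1)^2] / det = [(1.7802)(0.8744) - (1.1703)^2] / 1.79950995 = 0.18700479 / 1.79950995 = 0.1039
So phi_hat = [0.5891, 0.1039].
Therefore phi_hat_2 = 0.1039.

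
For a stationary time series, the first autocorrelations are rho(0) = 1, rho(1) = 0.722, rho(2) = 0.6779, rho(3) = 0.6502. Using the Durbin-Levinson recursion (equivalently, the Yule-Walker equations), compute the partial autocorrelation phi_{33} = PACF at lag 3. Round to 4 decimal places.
\phi_{33} = 0.1981

The PACF at lag k is phi_{kk}, the last component of the solution
to the Yule-Walker system G_k phi = r_k where
  (G_k)_{ij} = rho(|i - j|), (r_k)_i = rho(i), i,j = 1..k.
Equivalently, Durbin-Levinson gives phi_{kk} iteratively:
  phi_{11} = rho(1)
  phi_{kk} = [rho(k) - sum_{j=1..k-1} phi_{k-1,j} rho(k-j)]
            / [1 - sum_{j=1..k-1} phi_{k-1,j} rho(j)],
  phi_{k,j} = phi_{k-1,j} - phi_{kk} phi_{k-1,k-j},  j = 1..k-1.
Step k = 1:
  phi_11 = rho(1) = 0.722.
Step k = 2:
  phi_22 = [rho(2) - phi_11 rho(1)] / [1 - phi_11 rho(1)] = [0.6779 - (0.722)(0.722)] / [1 - (0.722)(0.722)]
         = 0.156616 / 0.478716 = 0.327158.
  Update: phi_21 = phi_11 - phi_22 phi_11 = 0.722 - (0.327158)(0.722) = 0.485792.
Step k = 3:
  phi_33 = [rho(3) - phi_21 rho(2) - phi_22 rho(1)] / [1 - phi_21 rho(1) - phi_22 rho(2)]
    numerator   = 0.6502 - (0.485792)(0.6779) - (0.327158)(0.722) = 0.08467347
    denominator = 1 - (0.485792)(0.722) - (0.327158)(0.6779) = 0.42747775
  phi_33 = 0.08467347 / 0.42747775 = 0.1981.
Therefore phi_{33} = 0.1981.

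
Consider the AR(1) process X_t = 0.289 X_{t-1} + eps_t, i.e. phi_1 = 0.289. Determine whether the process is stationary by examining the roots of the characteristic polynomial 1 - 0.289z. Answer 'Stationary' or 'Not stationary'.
\text{Stationary}

The AR(p) characteristic polynomial is P(z) = 1 - 0.289z.
Stationarity requires all roots to lie outside the unit circle, i.e. |z| > 1 for every root.
This is linear in z: 1 + (-0.289) z = 0  =>  z = -1/(-0.289) = 3.460208,  |z| = 3.460208.
Moduli of all roots: 3.4602.
All moduli strictly greater than 1? Yes.
Verdict: Stationary.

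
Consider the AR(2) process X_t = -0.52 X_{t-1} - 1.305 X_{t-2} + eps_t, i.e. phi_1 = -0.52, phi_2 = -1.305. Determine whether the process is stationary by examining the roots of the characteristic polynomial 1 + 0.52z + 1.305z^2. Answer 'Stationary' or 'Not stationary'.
\text{Not stationary}

The AR(p) characteristic polynomial is P(z) = 1 + 0.52z + 1.305z^2.
Stationarity requires all roots to lie outside the unit circle, i.e. |z| > 1 for every root.
Set 1 + (0.52) z + (1.305) z^2 = 0, i.e. a z^2 + b z + c = 0 with a = 1.305, b = 0.52, c = 1.
Discriminant D = b^2 - 4ac = (0.52)^2 - 4*(1.305)*1 = 0.2704 - (5.22) = -4.9496.
D < 0, so the roots are the complex-conjugate pair z = (-b +/- i sqrt(-D)) / (2a) = -0.1992 +/- 0.8524i.
For a conjugate pair |z|^2 = z * conj(z) = (product of roots) = c/a = 1/(1.305) = 0.766284, so |z| = sqrt(0.766284) = 0.8754 for both roots.
Moduli of all roots: 0.8754, 0.8754.
All moduli strictly greater than 1? No.
Verdict: Not stationary.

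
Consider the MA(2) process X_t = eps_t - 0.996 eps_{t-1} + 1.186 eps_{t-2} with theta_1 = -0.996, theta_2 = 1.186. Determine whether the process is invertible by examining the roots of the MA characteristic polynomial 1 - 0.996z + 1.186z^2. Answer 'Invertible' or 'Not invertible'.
\text{Not invertible}

The MA(q) characteristic polynomial is P(z) = 1 - 0.996z + 1.186z^2.
Invertibility requires all roots to lie outside the unit circle, i.e. |z| > 1 for every root.
Set 1 + (-0.996) z + (1.186) z^2 = 0, i.e. a z^2 + b z + c = 0 with a = 1.186, b = -0.996, c = 1.
Discriminant D = b^2 - 4ac = (-0.996)^2 - 4*(1.186)*1 = 0.992016 - (4.744) = -3.751984.
D < 0, so the roots are the complex-conjugate pair z = (-b +/- i sqrt(-D)) / (2a) = 0.4199 +/- 0.8166i.
For a conjugate pair |z|^2 = z * conj(z) = (product of roots) = c/a = 1/(1.186) = 0.84317, so |z| = sqrt(0.84317) = 0.9182 for both roots.
Moduli of all roots: 0.9182, 0.9182.
All moduli strictly greater than 1? No.
Verdict: Not invertible.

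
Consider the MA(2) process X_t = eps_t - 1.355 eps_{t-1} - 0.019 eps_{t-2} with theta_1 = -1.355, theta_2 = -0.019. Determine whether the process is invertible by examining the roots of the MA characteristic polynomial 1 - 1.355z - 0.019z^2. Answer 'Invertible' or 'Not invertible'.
\text{Not invertible}

The MA(q) characteristic polynomial is P(z) = 1 - 1.355z - 0.019z^2.
Invertibility requires all roots to lie outside the unit circle, i.e. |z| > 1 for every root.
Set 1 + (-1.355) z + (-0.019) z^2 = 0, i.e. a z^2 + b z + c = 0 with a = -0.019, b = -1.355, c = 1.
Discriminant D = b^2 - 4ac = (-1.355)^2 - 4*(-0.019)*1 = 1.836025 - (-0.076) = 1.912025.
D >= 0, so the roots are real: z = (-b +/- sqrt(D)) / (2a) = (1.355 +/- 1.38276) / (-0.038).
  z_1 = (1.355 + 1.38276) / (-0.038) = -72.0463,   |z_1| = 72.0463.
  z_2 = (1.355 - 1.38276) / (-0.038) = 0.7305,   |z_2| = 0.7305.
Moduli of all roots: 72.0463, 0.7305.
All moduli strictly greater than 1? No.
Verdict: Not invertible.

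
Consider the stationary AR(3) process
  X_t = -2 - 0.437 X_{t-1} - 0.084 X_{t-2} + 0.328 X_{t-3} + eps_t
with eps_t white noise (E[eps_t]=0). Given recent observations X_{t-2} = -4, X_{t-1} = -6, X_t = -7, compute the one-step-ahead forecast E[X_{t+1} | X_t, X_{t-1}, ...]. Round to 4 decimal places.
E[X_{t+1} \mid \mathcal F_t] = 0.2510

For an AR(p) model X_t = c + sum_i phi_i X_{t-i} + eps_t, the
one-step-ahead conditional mean is
  E[X_{t+1} | X_t, ...] = c + sum_i phi_i X_{t+1-i}.
Substitute known values:
  E[X_{t+1} | ...] = -2 + (-0.437) * (-7) + (-0.084) * (-6) + (0.328) * (-4)
                   = 0.2510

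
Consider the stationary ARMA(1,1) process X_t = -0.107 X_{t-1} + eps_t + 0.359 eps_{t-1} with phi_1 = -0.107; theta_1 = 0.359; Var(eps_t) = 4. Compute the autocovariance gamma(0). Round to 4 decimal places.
\gamma(0) = 4.2570

Multiply the model equation by X_{t-k} and take expectations. With theta_0 = psi_0 = 1 and psi_j the MA(infinity) weights, this gives
  gamma(k) - sum_i phi_i gamma(k-i) = c_k,
  c_k = sigma^2 * sum_{j=k..q} theta_j psi_{j-k}   (c_k = 0 for k > q),
using gamma(-m) = gamma(m).
psi-weights needed (psi_j = theta_j + sum_i phi_i psi_{j-i}):
  psi_1 = theta_1 + phi_1 = 0.359 + (-0.107) = 0.252
Right-hand sides:
  c_0 = sigma^2 (1 + theta_1 psi_1) = 4 * (1 + (0.359)(0.252)) = 4 * 1.090468 = 4.361872
  c_1 = sigma^2 theta_1 = 4 * (0.359) = 1.436
  c_2 = 0
Equations for k = 0 and k = 1 (AR order 1):
  gamma(0) = phi_1 gamma(1) + c_0
  gamma(1) = phi_1 gamma(0) + c_1
Substituting the second into the first: gamma(0) (1 - phi_1^2) = c_0 + phi_1 c_1, so
  gamma(0) = (c_0 + phi_1 c_1) / (1 - phi_1^2) = (4.361872 + (-0.107)(1.436)) / (1 - (-0.107)^2) = 4.20822 / 0.988551 = 4.256958.
Therefore gamma(0) = 4.2570 (to 4 decimal places).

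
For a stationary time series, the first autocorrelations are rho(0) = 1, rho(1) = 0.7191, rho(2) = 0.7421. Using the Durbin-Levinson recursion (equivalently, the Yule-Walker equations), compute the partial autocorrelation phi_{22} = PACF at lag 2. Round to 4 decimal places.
\phi_{22} = 0.4659

The PACF at lag k is phi_{kk}, the last component of the solution
to the Yule-Walker system G_k phi = r_k where
  (G_k)_{ij} = rho(|i - j|), (r_k)_i = rho(i), i,j = 1..k.
Equivalently, Durbin-Levinson gives phi_{kk} iteratively:
  phi_{11} = rho(1)
  phi_{kk} = [rho(k) - sum_{j=1..k-1} phi_{k-1,j} rho(k-j)]
            / [1 - sum_{j=1..k-1} phi_{k-1,j} rho(j)],
  phi_{k,j} = phi_{k-1,j} - phi_{kk} phi_{k-1,k-j},  j = 1..k-1.
Step k = 1:
  phi_11 = rho(1) = 0.7191.
Step k = 2:
  phi_22 = [rho(2) - phi_11 rho(1)] / [1 - phi_11 rho(1)] = [0.7421 - (0.7191)(0.7191)] / [1 - (0.7191)(0.7191)]
         = 0.22499519 / 0.48289519 = 0.4659.
Therefore phi_{22} = 0.4659.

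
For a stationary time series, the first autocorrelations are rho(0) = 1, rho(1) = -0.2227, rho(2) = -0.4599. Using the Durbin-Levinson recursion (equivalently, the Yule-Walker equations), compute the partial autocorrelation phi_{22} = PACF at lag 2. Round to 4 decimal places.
\phi_{22} = -0.5361

The PACF at lag k is phi_{kk}, the last component of the solution
to the Yule-Walker system G_k phi = r_k where
  (G_k)_{ij} = rho(|i - j|), (r_k)_i = rho(i), i,j = 1..k.
Equivalently, Durbin-Levinson gives phi_{kk} iteratively:
  phi_{11} = rho(1)
  phi_{kk} = [rho(k) - sum_{j=1..k-1} phi_{k-1,j} rho(k-j)]
            / [1 - sum_{j=1..k-1} phi_{k-1,j} rho(j)],
  phi_{k,j} = phi_{k-1,j} - phi_{kk} phi_{k-1,k-j},  j = 1..k-1.
Step k = 1:
  phi_11 = rho(1) = -0.2227.
Step k = 2:
  phi_22 = [rho(2) - phi_11 rho(1)] / [1 - phi_11 rho(1)] = [-0.4599 - (-0.2227)(-0.2227)] / [1 - (-0.2227)(-0.2227)]
         = -0.50949529 / 0.95040471 = -0.5361.
Therefore phi_{22} = -0.5361.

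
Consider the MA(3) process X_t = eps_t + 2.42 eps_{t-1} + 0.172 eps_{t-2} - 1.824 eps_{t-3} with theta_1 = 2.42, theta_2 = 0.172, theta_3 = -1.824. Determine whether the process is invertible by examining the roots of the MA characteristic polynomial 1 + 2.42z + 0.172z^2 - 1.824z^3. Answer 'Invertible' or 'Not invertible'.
\text{Not invertible}

The MA(q) characteristic polynomial is P(z) = 1 + 2.42z + 0.172z^2 - 1.824z^3.
Invertibility requires all roots to lie outside the unit circle, i.e. |z| > 1 for every root.
Degree 3: look for a simple real root z0 first, then factor out (1 - z/z0) and solve the remaining quadratic.
Testing z0 = -0.625: P(-0.625) = 1 + (2.42)(-0.625) + (0.172)(-0.625)^2 + (-1.824)(-0.625)^3
  = 1 + (-1.5125) + (0.067187) + (0.445312) = 0.  So z_0 = -0.625 is a root, |z_0| = 0.625.
Divide out the factor (1 + 1.6 z) = (1 - z/z0) (since 1/z0 = -1.6):
  P(z) = (1 + 1.6 z)(1 + (0.82) z + (-1.14) z^2)
  [check: z-coef 0.82 - (-1.6) = 2.42; z^2-coef -1.14 - (-1.6)(0.82) = 0.172; z^3-coef -(-1.6)(-1.14) = -1.824.]
Remaining roots from the quadratic factor 1 + (0.82) z + (-1.14) z^2:
  Set 1 + (0.82) z + (-1.14) z^2 = 0, i.e. a z^2 + b z + c = 0 with a = -1.14, b = 0.82, c = 1.
  Discriminant D = b^2 - 4ac = (0.82)^2 - 4*(-1.14)*1 = 0.6724 - (-4.56) = 5.2324.
  D >= 0, so the roots are real: z = (-b +/- sqrt(D)) / (2a) = (-0.82 +/- 2.287444) / (-2.28).
    z_1 = (-0.82 + 2.287444) / (-2.28) = -0.6436,   |z_1| = 0.6436.
    z_2 = (-0.82 - 2.287444) / (-2.28) = 1.3629,   |z_2| = 1.3629.
Moduli of all roots: 0.6250, 0.6436, 1.3629.
All moduli strictly greater than 1? No.
Verdict: Not invertible.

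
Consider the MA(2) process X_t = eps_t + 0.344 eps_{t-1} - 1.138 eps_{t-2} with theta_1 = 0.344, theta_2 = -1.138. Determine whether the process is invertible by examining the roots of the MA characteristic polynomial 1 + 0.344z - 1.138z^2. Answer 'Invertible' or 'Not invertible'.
\text{Not invertible}

The MA(q) characteristic polynomial is P(z) = 1 + 0.344z - 1.138z^2.
Invertibility requires all roots to lie outside the unit circle, i.e. |z| > 1 for every root.
Set 1 + (0.344) z + (-1.138) z^2 = 0, i.e. a z^2 + b z + c = 0 with a = -1.138, b = 0.344, c = 1.
Discriminant D = b^2 - 4ac = (0.344)^2 - 4*(-1.138)*1 = 0.118336 - (-4.552) = 4.670336.
D >= 0, so the roots are real: z = (-b +/- sqrt(D)) / (2a) = (-0.344 +/- 2.161096) / (-2.276).
  z_1 = (-0.344 + 2.161096) / (-2.276) = -0.7984,   |z_1| = 0.7984.
  z_2 = (-0.344 - 2.161096) / (-2.276) = 1.1007,   |z_2| = 1.1007.
Moduli of all roots: 0.7984, 1.1007.
All moduli strictly greater than 1? No.
Verdict: Not invertible.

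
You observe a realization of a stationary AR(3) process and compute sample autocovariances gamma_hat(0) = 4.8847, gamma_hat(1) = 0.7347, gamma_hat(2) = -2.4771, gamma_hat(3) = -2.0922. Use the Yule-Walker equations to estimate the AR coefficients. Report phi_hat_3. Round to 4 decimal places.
\hat\phi_{3} = -0.3320

The Yule-Walker equations for an AR(p) process read, in matrix form,
  Gamma_p phi = r_p,   with   (Gamma_p)_{ij} = gamma(|i - j|),
                       (r_p)_i = gamma(i),   i,j = 1..p.
Substitute the sample gammas (Toeplitz matrix and right-hand side of size 3):
  Gamma_p = [[4.8847, 0.7347, -2.4771], [0.7347, 4.8847, 0.7347], [-2.4771, 0.7347, 4.8847]]
  r_p     = [0.7347, -2.4771, -2.0922]
Written out (R1..R3):
  (R1) 4.8847 phi_1 + 0.7347 phi_2 - 2.4771 phi_3 = 0.7347
  (R2) 0.7347 phi_1 + 4.8847 phi_2 + 0.7347 phi_3 = -2.4771
  (R3) -2.4771 phi_1 + 0.7347 phi_2 + 4.8847 phi_3 = -2.0922
Gaussian elimination:
  R2 <- R2 - (0.7347/4.8847) R1 = R2 - (0.150408) R1:  4.774195 phi_2 + 1.107277 phi_3 = -2.587605
  R3 <- R3 - (-2.4771/4.8847) R1 = R3 - (-0.507114) R1:  1.107277 phi_2 + 3.628528 phi_3 = -1.719623
  R3 <- R3 - (1.107277/4.774195) R2 = R3 - (0.23193) R2:  3.371718 phi_3 = -1.119481
Back-substitution:
  phi_hat_3 = -1.119481 / 3.371718 = -0.332021
  phi_hat_2 = (-2.587605 - (1.107277)(-0.332021)) / 4.774195 = -0.464993
  phi_hat_1 = (0.7347 - (0.7347)(-0.464993) - (-2.4771)(-0.332021)) / 4.8847 = 0.051975
So phi_hat = [0.0520, -0.4650, -0.3320].
Therefore phi_hat_3 = -0.3320.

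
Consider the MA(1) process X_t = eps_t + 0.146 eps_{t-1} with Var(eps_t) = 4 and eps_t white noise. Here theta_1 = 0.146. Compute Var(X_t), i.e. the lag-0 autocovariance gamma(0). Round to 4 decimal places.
\gamma(0) = 4.0853

For an MA(q) process X_t = eps_t + sum_i theta_i eps_{t-i} with
Var(eps_t) = sigma^2, the variance is
  gamma(0) = sigma^2 * (1 + sum_i theta_i^2).
  sum_i theta_i^2 = (0.146)^2 = 0.021316.
  gamma(0) = 4 * (1 + 0.021316) = 4 * 1.021316 = 4.085264, which rounds to 4.0853.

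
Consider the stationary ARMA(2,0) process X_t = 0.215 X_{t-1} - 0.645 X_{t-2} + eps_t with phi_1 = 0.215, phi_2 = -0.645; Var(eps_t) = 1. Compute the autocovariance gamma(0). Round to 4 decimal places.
\gamma(0) = 1.7422

Multiply the model equation by X_{t-k} and take expectations. With theta_0 = psi_0 = 1 and psi_j the MA(infinity) weights, this gives
  gamma(k) - sum_i phi_i gamma(k-i) = c_k,
  c_k = sigma^2 * sum_{j=k..q} theta_j psi_{j-k}   (c_k = 0 for k > q),
using gamma(-m) = gamma(m).
Pure AR (q = 0): c_0 = sigma^2 = 1, c_k = 0 for k >= 1.
Equations for k = 0, 1, 2 (AR order 2, c_2 = 0):
  (E0) gamma(0) = phi_1 gamma(1) + phi_2 gamma(2) + c_0
  (E1) gamma(1) = phi_1 gamma(0) + phi_2 gamma(1) + c_1
  (E2) gamma(2) = phi_1 gamma(1) + phi_2 gamma(0)
From (E1): gamma(1) = A gamma(0) + B with
  A = phi_1 / (1 - phi_2) = 0.215 / 1.645 = 0.130699,   B = c_1 / (1 - phi_2) = 0 / 1.645 = 0.
Insert (E2) into (E0): gamma(0) (1 - phi_2^2) = phi_1 (1 + phi_2) gamma(1) + c_0.
  phi_1 (1 + phi_2) = (0.215)(0.355) = 0.076325,   1 - phi_2^2 = 0.583975.
Replace gamma(1) by A gamma(0) + B and collect gamma(0):
  gamma(0) [0.583975 - (0.076325)(0.130699)] = c_0 = 1
  gamma(0) * 0.573999 = 1
  gamma(0) = 1 / 0.573999 = 1.742162.
Therefore gamma(0) = 1.7422 (to 4 decimal places).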